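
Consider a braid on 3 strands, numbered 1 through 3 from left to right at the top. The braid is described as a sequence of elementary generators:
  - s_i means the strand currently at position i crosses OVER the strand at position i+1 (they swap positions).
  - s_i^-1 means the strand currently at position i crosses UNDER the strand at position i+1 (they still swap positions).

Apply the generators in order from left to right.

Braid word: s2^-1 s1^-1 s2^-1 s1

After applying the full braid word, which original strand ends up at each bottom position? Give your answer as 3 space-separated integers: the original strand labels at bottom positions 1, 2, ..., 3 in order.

Answer: 2 3 1

Derivation:
Gen 1 (s2^-1): strand 2 crosses under strand 3. Perm now: [1 3 2]
Gen 2 (s1^-1): strand 1 crosses under strand 3. Perm now: [3 1 2]
Gen 3 (s2^-1): strand 1 crosses under strand 2. Perm now: [3 2 1]
Gen 4 (s1): strand 3 crosses over strand 2. Perm now: [2 3 1]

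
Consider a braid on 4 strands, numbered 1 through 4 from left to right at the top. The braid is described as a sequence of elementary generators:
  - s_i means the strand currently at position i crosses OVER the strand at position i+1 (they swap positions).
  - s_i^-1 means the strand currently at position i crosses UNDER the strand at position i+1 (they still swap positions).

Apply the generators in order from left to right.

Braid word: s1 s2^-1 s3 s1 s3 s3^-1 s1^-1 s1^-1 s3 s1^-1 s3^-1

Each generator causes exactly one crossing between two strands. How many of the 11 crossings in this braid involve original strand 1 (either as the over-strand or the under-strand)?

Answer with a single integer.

Gen 1: crossing 1x2. Involves strand 1? yes. Count so far: 1
Gen 2: crossing 1x3. Involves strand 1? yes. Count so far: 2
Gen 3: crossing 1x4. Involves strand 1? yes. Count so far: 3
Gen 4: crossing 2x3. Involves strand 1? no. Count so far: 3
Gen 5: crossing 4x1. Involves strand 1? yes. Count so far: 4
Gen 6: crossing 1x4. Involves strand 1? yes. Count so far: 5
Gen 7: crossing 3x2. Involves strand 1? no. Count so far: 5
Gen 8: crossing 2x3. Involves strand 1? no. Count so far: 5
Gen 9: crossing 4x1. Involves strand 1? yes. Count so far: 6
Gen 10: crossing 3x2. Involves strand 1? no. Count so far: 6
Gen 11: crossing 1x4. Involves strand 1? yes. Count so far: 7

Answer: 7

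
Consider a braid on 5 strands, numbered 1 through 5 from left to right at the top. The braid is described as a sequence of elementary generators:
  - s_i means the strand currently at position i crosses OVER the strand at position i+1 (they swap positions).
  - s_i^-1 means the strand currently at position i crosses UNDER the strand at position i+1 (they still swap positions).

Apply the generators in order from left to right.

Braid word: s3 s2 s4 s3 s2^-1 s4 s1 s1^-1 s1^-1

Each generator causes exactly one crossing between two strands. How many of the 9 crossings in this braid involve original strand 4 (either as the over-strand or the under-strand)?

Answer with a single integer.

Gen 1: crossing 3x4. Involves strand 4? yes. Count so far: 1
Gen 2: crossing 2x4. Involves strand 4? yes. Count so far: 2
Gen 3: crossing 3x5. Involves strand 4? no. Count so far: 2
Gen 4: crossing 2x5. Involves strand 4? no. Count so far: 2
Gen 5: crossing 4x5. Involves strand 4? yes. Count so far: 3
Gen 6: crossing 2x3. Involves strand 4? no. Count so far: 3
Gen 7: crossing 1x5. Involves strand 4? no. Count so far: 3
Gen 8: crossing 5x1. Involves strand 4? no. Count so far: 3
Gen 9: crossing 1x5. Involves strand 4? no. Count so far: 3

Answer: 3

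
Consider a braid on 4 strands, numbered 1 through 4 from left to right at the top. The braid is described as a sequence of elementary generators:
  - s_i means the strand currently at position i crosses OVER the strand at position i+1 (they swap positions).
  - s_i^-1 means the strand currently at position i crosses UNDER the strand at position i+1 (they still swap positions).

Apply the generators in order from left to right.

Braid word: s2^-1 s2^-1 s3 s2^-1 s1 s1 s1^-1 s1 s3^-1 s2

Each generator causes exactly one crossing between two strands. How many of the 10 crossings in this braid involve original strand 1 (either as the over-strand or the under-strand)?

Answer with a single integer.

Gen 1: crossing 2x3. Involves strand 1? no. Count so far: 0
Gen 2: crossing 3x2. Involves strand 1? no. Count so far: 0
Gen 3: crossing 3x4. Involves strand 1? no. Count so far: 0
Gen 4: crossing 2x4. Involves strand 1? no. Count so far: 0
Gen 5: crossing 1x4. Involves strand 1? yes. Count so far: 1
Gen 6: crossing 4x1. Involves strand 1? yes. Count so far: 2
Gen 7: crossing 1x4. Involves strand 1? yes. Count so far: 3
Gen 8: crossing 4x1. Involves strand 1? yes. Count so far: 4
Gen 9: crossing 2x3. Involves strand 1? no. Count so far: 4
Gen 10: crossing 4x3. Involves strand 1? no. Count so far: 4

Answer: 4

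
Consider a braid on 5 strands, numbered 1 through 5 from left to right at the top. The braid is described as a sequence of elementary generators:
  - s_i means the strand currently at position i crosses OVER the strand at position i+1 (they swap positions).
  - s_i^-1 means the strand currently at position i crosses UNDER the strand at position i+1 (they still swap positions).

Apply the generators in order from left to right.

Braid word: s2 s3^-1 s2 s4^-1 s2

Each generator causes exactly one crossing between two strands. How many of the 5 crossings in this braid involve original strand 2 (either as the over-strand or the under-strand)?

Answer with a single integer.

Gen 1: crossing 2x3. Involves strand 2? yes. Count so far: 1
Gen 2: crossing 2x4. Involves strand 2? yes. Count so far: 2
Gen 3: crossing 3x4. Involves strand 2? no. Count so far: 2
Gen 4: crossing 2x5. Involves strand 2? yes. Count so far: 3
Gen 5: crossing 4x3. Involves strand 2? no. Count so far: 3

Answer: 3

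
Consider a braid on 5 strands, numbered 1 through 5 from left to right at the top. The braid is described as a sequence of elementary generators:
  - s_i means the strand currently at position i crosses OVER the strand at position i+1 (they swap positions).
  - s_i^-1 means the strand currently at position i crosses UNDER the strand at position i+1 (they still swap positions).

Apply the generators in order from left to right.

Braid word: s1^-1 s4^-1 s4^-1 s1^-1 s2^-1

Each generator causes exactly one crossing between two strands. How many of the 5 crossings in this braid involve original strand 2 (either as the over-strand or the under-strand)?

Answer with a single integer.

Gen 1: crossing 1x2. Involves strand 2? yes. Count so far: 1
Gen 2: crossing 4x5. Involves strand 2? no. Count so far: 1
Gen 3: crossing 5x4. Involves strand 2? no. Count so far: 1
Gen 4: crossing 2x1. Involves strand 2? yes. Count so far: 2
Gen 5: crossing 2x3. Involves strand 2? yes. Count so far: 3

Answer: 3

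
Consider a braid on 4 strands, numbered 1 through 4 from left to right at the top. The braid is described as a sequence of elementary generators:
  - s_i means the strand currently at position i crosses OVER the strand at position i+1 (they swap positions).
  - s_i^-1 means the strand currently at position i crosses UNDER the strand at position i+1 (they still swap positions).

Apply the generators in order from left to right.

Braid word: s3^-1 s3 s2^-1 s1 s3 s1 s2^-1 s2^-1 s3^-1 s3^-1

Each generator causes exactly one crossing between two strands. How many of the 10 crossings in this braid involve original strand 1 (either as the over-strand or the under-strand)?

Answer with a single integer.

Gen 1: crossing 3x4. Involves strand 1? no. Count so far: 0
Gen 2: crossing 4x3. Involves strand 1? no. Count so far: 0
Gen 3: crossing 2x3. Involves strand 1? no. Count so far: 0
Gen 4: crossing 1x3. Involves strand 1? yes. Count so far: 1
Gen 5: crossing 2x4. Involves strand 1? no. Count so far: 1
Gen 6: crossing 3x1. Involves strand 1? yes. Count so far: 2
Gen 7: crossing 3x4. Involves strand 1? no. Count so far: 2
Gen 8: crossing 4x3. Involves strand 1? no. Count so far: 2
Gen 9: crossing 4x2. Involves strand 1? no. Count so far: 2
Gen 10: crossing 2x4. Involves strand 1? no. Count so far: 2

Answer: 2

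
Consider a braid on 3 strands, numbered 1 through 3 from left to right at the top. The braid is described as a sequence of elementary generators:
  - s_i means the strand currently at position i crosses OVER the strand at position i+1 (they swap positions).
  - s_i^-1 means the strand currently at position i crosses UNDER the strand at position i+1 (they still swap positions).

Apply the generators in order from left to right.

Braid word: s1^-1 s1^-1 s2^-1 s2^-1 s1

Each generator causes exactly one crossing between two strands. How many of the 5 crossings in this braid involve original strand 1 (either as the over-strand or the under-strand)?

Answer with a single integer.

Gen 1: crossing 1x2. Involves strand 1? yes. Count so far: 1
Gen 2: crossing 2x1. Involves strand 1? yes. Count so far: 2
Gen 3: crossing 2x3. Involves strand 1? no. Count so far: 2
Gen 4: crossing 3x2. Involves strand 1? no. Count so far: 2
Gen 5: crossing 1x2. Involves strand 1? yes. Count so far: 3

Answer: 3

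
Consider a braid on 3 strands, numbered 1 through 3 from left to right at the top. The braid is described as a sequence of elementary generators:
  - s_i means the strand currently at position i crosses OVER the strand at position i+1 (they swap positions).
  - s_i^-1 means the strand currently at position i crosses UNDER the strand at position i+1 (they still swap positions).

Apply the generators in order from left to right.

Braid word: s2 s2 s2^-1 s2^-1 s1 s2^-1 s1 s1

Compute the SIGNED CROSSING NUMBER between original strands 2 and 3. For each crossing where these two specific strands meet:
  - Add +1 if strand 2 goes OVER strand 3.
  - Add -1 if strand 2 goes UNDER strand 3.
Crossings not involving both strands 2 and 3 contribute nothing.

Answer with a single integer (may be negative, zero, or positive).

Answer: 0

Derivation:
Gen 1: 2 over 3. Both 2&3? yes. Contrib: +1. Sum: 1
Gen 2: 3 over 2. Both 2&3? yes. Contrib: -1. Sum: 0
Gen 3: 2 under 3. Both 2&3? yes. Contrib: -1. Sum: -1
Gen 4: 3 under 2. Both 2&3? yes. Contrib: +1. Sum: 0
Gen 5: crossing 1x2. Both 2&3? no. Sum: 0
Gen 6: crossing 1x3. Both 2&3? no. Sum: 0
Gen 7: 2 over 3. Both 2&3? yes. Contrib: +1. Sum: 1
Gen 8: 3 over 2. Both 2&3? yes. Contrib: -1. Sum: 0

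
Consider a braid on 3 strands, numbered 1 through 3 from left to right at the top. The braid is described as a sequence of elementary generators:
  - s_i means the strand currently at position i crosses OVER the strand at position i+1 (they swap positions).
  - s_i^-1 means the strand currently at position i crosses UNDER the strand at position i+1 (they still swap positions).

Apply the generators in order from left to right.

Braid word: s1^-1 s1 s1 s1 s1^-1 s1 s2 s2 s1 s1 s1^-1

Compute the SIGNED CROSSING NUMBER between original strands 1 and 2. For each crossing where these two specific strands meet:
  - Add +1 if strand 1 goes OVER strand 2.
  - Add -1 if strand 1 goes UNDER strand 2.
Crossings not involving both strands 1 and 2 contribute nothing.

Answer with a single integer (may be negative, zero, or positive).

Gen 1: 1 under 2. Both 1&2? yes. Contrib: -1. Sum: -1
Gen 2: 2 over 1. Both 1&2? yes. Contrib: -1. Sum: -2
Gen 3: 1 over 2. Both 1&2? yes. Contrib: +1. Sum: -1
Gen 4: 2 over 1. Both 1&2? yes. Contrib: -1. Sum: -2
Gen 5: 1 under 2. Both 1&2? yes. Contrib: -1. Sum: -3
Gen 6: 2 over 1. Both 1&2? yes. Contrib: -1. Sum: -4
Gen 7: crossing 2x3. Both 1&2? no. Sum: -4
Gen 8: crossing 3x2. Both 1&2? no. Sum: -4
Gen 9: 1 over 2. Both 1&2? yes. Contrib: +1. Sum: -3
Gen 10: 2 over 1. Both 1&2? yes. Contrib: -1. Sum: -4
Gen 11: 1 under 2. Both 1&2? yes. Contrib: -1. Sum: -5

Answer: -5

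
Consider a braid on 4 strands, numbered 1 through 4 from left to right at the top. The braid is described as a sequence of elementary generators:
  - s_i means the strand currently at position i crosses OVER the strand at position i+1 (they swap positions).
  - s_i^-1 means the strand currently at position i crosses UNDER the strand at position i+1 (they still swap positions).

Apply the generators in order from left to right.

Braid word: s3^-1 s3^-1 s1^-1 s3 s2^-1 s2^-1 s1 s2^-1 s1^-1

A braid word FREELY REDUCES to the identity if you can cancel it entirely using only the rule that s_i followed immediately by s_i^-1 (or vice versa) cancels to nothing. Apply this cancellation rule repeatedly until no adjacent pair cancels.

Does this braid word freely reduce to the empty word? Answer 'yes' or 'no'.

Gen 1 (s3^-1): push. Stack: [s3^-1]
Gen 2 (s3^-1): push. Stack: [s3^-1 s3^-1]
Gen 3 (s1^-1): push. Stack: [s3^-1 s3^-1 s1^-1]
Gen 4 (s3): push. Stack: [s3^-1 s3^-1 s1^-1 s3]
Gen 5 (s2^-1): push. Stack: [s3^-1 s3^-1 s1^-1 s3 s2^-1]
Gen 6 (s2^-1): push. Stack: [s3^-1 s3^-1 s1^-1 s3 s2^-1 s2^-1]
Gen 7 (s1): push. Stack: [s3^-1 s3^-1 s1^-1 s3 s2^-1 s2^-1 s1]
Gen 8 (s2^-1): push. Stack: [s3^-1 s3^-1 s1^-1 s3 s2^-1 s2^-1 s1 s2^-1]
Gen 9 (s1^-1): push. Stack: [s3^-1 s3^-1 s1^-1 s3 s2^-1 s2^-1 s1 s2^-1 s1^-1]
Reduced word: s3^-1 s3^-1 s1^-1 s3 s2^-1 s2^-1 s1 s2^-1 s1^-1

Answer: no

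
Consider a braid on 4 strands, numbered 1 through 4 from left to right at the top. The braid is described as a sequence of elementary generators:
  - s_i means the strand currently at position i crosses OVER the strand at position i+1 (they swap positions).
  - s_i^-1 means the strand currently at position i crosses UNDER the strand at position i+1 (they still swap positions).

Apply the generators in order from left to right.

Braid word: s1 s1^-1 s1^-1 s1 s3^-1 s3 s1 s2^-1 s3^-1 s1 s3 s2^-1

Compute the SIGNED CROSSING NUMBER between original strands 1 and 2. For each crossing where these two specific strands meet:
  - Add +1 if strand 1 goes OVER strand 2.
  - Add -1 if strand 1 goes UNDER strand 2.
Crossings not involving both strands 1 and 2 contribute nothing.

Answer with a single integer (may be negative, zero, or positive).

Answer: 2

Derivation:
Gen 1: 1 over 2. Both 1&2? yes. Contrib: +1. Sum: 1
Gen 2: 2 under 1. Both 1&2? yes. Contrib: +1. Sum: 2
Gen 3: 1 under 2. Both 1&2? yes. Contrib: -1. Sum: 1
Gen 4: 2 over 1. Both 1&2? yes. Contrib: -1. Sum: 0
Gen 5: crossing 3x4. Both 1&2? no. Sum: 0
Gen 6: crossing 4x3. Both 1&2? no. Sum: 0
Gen 7: 1 over 2. Both 1&2? yes. Contrib: +1. Sum: 1
Gen 8: crossing 1x3. Both 1&2? no. Sum: 1
Gen 9: crossing 1x4. Both 1&2? no. Sum: 1
Gen 10: crossing 2x3. Both 1&2? no. Sum: 1
Gen 11: crossing 4x1. Both 1&2? no. Sum: 1
Gen 12: 2 under 1. Both 1&2? yes. Contrib: +1. Sum: 2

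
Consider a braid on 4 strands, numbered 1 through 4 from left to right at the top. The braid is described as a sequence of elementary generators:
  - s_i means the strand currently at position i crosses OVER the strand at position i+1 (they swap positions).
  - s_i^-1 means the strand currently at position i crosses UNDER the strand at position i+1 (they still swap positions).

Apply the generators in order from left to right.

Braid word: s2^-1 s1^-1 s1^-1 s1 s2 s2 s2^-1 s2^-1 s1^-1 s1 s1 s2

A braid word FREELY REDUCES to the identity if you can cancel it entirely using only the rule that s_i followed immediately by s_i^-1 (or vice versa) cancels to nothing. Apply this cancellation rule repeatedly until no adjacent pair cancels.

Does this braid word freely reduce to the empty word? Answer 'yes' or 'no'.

Gen 1 (s2^-1): push. Stack: [s2^-1]
Gen 2 (s1^-1): push. Stack: [s2^-1 s1^-1]
Gen 3 (s1^-1): push. Stack: [s2^-1 s1^-1 s1^-1]
Gen 4 (s1): cancels prior s1^-1. Stack: [s2^-1 s1^-1]
Gen 5 (s2): push. Stack: [s2^-1 s1^-1 s2]
Gen 6 (s2): push. Stack: [s2^-1 s1^-1 s2 s2]
Gen 7 (s2^-1): cancels prior s2. Stack: [s2^-1 s1^-1 s2]
Gen 8 (s2^-1): cancels prior s2. Stack: [s2^-1 s1^-1]
Gen 9 (s1^-1): push. Stack: [s2^-1 s1^-1 s1^-1]
Gen 10 (s1): cancels prior s1^-1. Stack: [s2^-1 s1^-1]
Gen 11 (s1): cancels prior s1^-1. Stack: [s2^-1]
Gen 12 (s2): cancels prior s2^-1. Stack: []
Reduced word: (empty)

Answer: yes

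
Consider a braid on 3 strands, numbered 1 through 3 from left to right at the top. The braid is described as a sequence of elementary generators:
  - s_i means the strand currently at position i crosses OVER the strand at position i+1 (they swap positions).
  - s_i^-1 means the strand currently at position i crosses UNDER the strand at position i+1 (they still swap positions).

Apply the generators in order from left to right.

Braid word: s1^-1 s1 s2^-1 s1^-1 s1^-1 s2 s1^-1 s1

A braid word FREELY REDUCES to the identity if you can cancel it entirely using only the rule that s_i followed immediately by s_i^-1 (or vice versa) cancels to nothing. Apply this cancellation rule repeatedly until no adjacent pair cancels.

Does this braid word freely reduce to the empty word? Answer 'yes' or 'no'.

Gen 1 (s1^-1): push. Stack: [s1^-1]
Gen 2 (s1): cancels prior s1^-1. Stack: []
Gen 3 (s2^-1): push. Stack: [s2^-1]
Gen 4 (s1^-1): push. Stack: [s2^-1 s1^-1]
Gen 5 (s1^-1): push. Stack: [s2^-1 s1^-1 s1^-1]
Gen 6 (s2): push. Stack: [s2^-1 s1^-1 s1^-1 s2]
Gen 7 (s1^-1): push. Stack: [s2^-1 s1^-1 s1^-1 s2 s1^-1]
Gen 8 (s1): cancels prior s1^-1. Stack: [s2^-1 s1^-1 s1^-1 s2]
Reduced word: s2^-1 s1^-1 s1^-1 s2

Answer: no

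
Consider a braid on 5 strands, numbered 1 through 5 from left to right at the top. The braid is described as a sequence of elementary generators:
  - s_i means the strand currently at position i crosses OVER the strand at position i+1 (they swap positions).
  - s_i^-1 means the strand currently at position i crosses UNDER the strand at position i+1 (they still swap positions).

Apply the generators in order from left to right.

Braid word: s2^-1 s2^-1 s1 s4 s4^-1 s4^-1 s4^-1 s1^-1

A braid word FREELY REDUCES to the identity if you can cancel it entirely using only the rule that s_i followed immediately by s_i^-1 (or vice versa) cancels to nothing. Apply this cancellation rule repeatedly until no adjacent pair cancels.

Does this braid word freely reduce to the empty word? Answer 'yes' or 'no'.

Gen 1 (s2^-1): push. Stack: [s2^-1]
Gen 2 (s2^-1): push. Stack: [s2^-1 s2^-1]
Gen 3 (s1): push. Stack: [s2^-1 s2^-1 s1]
Gen 4 (s4): push. Stack: [s2^-1 s2^-1 s1 s4]
Gen 5 (s4^-1): cancels prior s4. Stack: [s2^-1 s2^-1 s1]
Gen 6 (s4^-1): push. Stack: [s2^-1 s2^-1 s1 s4^-1]
Gen 7 (s4^-1): push. Stack: [s2^-1 s2^-1 s1 s4^-1 s4^-1]
Gen 8 (s1^-1): push. Stack: [s2^-1 s2^-1 s1 s4^-1 s4^-1 s1^-1]
Reduced word: s2^-1 s2^-1 s1 s4^-1 s4^-1 s1^-1

Answer: no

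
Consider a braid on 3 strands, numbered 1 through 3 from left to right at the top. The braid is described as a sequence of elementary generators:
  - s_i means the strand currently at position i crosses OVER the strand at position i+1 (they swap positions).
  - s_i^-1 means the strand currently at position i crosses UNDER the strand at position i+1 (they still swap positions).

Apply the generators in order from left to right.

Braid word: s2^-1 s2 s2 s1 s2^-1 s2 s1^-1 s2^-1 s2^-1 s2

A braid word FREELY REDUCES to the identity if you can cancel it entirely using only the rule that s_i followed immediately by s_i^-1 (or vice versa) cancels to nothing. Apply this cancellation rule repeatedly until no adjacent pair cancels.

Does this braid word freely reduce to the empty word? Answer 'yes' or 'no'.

Gen 1 (s2^-1): push. Stack: [s2^-1]
Gen 2 (s2): cancels prior s2^-1. Stack: []
Gen 3 (s2): push. Stack: [s2]
Gen 4 (s1): push. Stack: [s2 s1]
Gen 5 (s2^-1): push. Stack: [s2 s1 s2^-1]
Gen 6 (s2): cancels prior s2^-1. Stack: [s2 s1]
Gen 7 (s1^-1): cancels prior s1. Stack: [s2]
Gen 8 (s2^-1): cancels prior s2. Stack: []
Gen 9 (s2^-1): push. Stack: [s2^-1]
Gen 10 (s2): cancels prior s2^-1. Stack: []
Reduced word: (empty)

Answer: yes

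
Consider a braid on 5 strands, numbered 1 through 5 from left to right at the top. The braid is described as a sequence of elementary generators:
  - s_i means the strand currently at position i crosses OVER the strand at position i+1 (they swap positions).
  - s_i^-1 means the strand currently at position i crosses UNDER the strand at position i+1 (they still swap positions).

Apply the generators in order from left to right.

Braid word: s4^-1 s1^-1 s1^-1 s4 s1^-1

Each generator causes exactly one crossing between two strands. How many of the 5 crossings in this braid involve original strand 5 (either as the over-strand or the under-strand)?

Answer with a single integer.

Answer: 2

Derivation:
Gen 1: crossing 4x5. Involves strand 5? yes. Count so far: 1
Gen 2: crossing 1x2. Involves strand 5? no. Count so far: 1
Gen 3: crossing 2x1. Involves strand 5? no. Count so far: 1
Gen 4: crossing 5x4. Involves strand 5? yes. Count so far: 2
Gen 5: crossing 1x2. Involves strand 5? no. Count so far: 2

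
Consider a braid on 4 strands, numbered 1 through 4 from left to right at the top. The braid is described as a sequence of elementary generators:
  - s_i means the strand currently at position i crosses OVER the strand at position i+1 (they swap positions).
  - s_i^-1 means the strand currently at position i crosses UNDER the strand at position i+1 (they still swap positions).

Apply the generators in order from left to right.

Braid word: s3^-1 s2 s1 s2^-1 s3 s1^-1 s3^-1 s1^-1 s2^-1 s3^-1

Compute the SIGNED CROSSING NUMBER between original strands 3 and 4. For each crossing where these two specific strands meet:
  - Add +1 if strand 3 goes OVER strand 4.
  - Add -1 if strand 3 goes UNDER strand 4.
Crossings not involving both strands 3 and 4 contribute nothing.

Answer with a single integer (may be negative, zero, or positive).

Gen 1: 3 under 4. Both 3&4? yes. Contrib: -1. Sum: -1
Gen 2: crossing 2x4. Both 3&4? no. Sum: -1
Gen 3: crossing 1x4. Both 3&4? no. Sum: -1
Gen 4: crossing 1x2. Both 3&4? no. Sum: -1
Gen 5: crossing 1x3. Both 3&4? no. Sum: -1
Gen 6: crossing 4x2. Both 3&4? no. Sum: -1
Gen 7: crossing 3x1. Both 3&4? no. Sum: -1
Gen 8: crossing 2x4. Both 3&4? no. Sum: -1
Gen 9: crossing 2x1. Both 3&4? no. Sum: -1
Gen 10: crossing 2x3. Both 3&4? no. Sum: -1

Answer: -1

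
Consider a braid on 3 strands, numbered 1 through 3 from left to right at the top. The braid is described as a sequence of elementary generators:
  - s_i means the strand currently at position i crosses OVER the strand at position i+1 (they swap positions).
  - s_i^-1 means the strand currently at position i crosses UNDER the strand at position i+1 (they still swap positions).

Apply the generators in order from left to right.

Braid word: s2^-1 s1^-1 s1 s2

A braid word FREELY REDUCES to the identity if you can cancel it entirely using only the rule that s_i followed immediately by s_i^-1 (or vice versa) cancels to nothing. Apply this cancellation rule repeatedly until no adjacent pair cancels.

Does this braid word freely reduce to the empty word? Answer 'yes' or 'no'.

Gen 1 (s2^-1): push. Stack: [s2^-1]
Gen 2 (s1^-1): push. Stack: [s2^-1 s1^-1]
Gen 3 (s1): cancels prior s1^-1. Stack: [s2^-1]
Gen 4 (s2): cancels prior s2^-1. Stack: []
Reduced word: (empty)

Answer: yes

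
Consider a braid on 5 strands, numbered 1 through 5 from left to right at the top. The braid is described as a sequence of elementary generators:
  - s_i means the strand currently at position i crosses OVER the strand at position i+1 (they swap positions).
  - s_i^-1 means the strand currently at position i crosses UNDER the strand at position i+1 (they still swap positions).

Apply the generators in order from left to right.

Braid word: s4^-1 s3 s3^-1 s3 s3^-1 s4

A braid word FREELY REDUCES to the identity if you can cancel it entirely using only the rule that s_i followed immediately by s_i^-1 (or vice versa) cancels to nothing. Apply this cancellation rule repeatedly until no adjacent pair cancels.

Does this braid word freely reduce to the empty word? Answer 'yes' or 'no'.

Answer: yes

Derivation:
Gen 1 (s4^-1): push. Stack: [s4^-1]
Gen 2 (s3): push. Stack: [s4^-1 s3]
Gen 3 (s3^-1): cancels prior s3. Stack: [s4^-1]
Gen 4 (s3): push. Stack: [s4^-1 s3]
Gen 5 (s3^-1): cancels prior s3. Stack: [s4^-1]
Gen 6 (s4): cancels prior s4^-1. Stack: []
Reduced word: (empty)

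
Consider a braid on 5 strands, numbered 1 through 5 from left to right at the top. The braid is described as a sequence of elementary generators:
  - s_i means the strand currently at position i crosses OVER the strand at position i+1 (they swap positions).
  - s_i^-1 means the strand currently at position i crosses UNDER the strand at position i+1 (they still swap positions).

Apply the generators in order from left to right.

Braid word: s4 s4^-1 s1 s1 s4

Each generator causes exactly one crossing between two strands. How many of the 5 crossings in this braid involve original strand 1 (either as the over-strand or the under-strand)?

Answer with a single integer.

Answer: 2

Derivation:
Gen 1: crossing 4x5. Involves strand 1? no. Count so far: 0
Gen 2: crossing 5x4. Involves strand 1? no. Count so far: 0
Gen 3: crossing 1x2. Involves strand 1? yes. Count so far: 1
Gen 4: crossing 2x1. Involves strand 1? yes. Count so far: 2
Gen 5: crossing 4x5. Involves strand 1? no. Count so far: 2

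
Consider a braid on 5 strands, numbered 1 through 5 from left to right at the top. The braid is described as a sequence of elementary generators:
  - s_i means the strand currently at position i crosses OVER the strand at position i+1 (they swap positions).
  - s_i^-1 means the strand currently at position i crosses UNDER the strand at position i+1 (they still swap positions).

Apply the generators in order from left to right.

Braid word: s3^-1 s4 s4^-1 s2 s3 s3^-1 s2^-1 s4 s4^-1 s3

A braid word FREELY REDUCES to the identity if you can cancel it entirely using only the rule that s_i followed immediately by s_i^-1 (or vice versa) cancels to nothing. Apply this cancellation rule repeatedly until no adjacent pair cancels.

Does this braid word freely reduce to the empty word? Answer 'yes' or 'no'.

Answer: yes

Derivation:
Gen 1 (s3^-1): push. Stack: [s3^-1]
Gen 2 (s4): push. Stack: [s3^-1 s4]
Gen 3 (s4^-1): cancels prior s4. Stack: [s3^-1]
Gen 4 (s2): push. Stack: [s3^-1 s2]
Gen 5 (s3): push. Stack: [s3^-1 s2 s3]
Gen 6 (s3^-1): cancels prior s3. Stack: [s3^-1 s2]
Gen 7 (s2^-1): cancels prior s2. Stack: [s3^-1]
Gen 8 (s4): push. Stack: [s3^-1 s4]
Gen 9 (s4^-1): cancels prior s4. Stack: [s3^-1]
Gen 10 (s3): cancels prior s3^-1. Stack: []
Reduced word: (empty)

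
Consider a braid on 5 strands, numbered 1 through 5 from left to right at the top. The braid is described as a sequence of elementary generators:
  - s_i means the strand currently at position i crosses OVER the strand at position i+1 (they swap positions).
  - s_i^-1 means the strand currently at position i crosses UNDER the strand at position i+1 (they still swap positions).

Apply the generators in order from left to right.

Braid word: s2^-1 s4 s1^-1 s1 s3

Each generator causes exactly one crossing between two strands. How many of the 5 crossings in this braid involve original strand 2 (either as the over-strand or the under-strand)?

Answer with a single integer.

Gen 1: crossing 2x3. Involves strand 2? yes. Count so far: 1
Gen 2: crossing 4x5. Involves strand 2? no. Count so far: 1
Gen 3: crossing 1x3. Involves strand 2? no. Count so far: 1
Gen 4: crossing 3x1. Involves strand 2? no. Count so far: 1
Gen 5: crossing 2x5. Involves strand 2? yes. Count so far: 2

Answer: 2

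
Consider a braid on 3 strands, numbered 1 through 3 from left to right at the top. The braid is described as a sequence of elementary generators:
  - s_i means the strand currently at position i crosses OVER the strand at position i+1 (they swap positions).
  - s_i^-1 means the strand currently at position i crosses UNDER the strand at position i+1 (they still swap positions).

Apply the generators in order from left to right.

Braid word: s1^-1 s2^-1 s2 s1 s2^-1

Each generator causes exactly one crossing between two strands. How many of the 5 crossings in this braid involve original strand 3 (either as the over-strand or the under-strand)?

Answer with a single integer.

Gen 1: crossing 1x2. Involves strand 3? no. Count so far: 0
Gen 2: crossing 1x3. Involves strand 3? yes. Count so far: 1
Gen 3: crossing 3x1. Involves strand 3? yes. Count so far: 2
Gen 4: crossing 2x1. Involves strand 3? no. Count so far: 2
Gen 5: crossing 2x3. Involves strand 3? yes. Count so far: 3

Answer: 3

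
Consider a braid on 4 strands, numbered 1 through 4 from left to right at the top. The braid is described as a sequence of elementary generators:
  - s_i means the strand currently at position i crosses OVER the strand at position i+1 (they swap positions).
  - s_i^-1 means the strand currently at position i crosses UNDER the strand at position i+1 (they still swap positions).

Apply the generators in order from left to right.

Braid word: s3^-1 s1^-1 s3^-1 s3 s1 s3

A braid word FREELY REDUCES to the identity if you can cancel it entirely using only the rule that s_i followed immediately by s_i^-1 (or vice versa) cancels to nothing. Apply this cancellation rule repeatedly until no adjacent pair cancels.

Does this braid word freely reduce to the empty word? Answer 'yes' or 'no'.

Gen 1 (s3^-1): push. Stack: [s3^-1]
Gen 2 (s1^-1): push. Stack: [s3^-1 s1^-1]
Gen 3 (s3^-1): push. Stack: [s3^-1 s1^-1 s3^-1]
Gen 4 (s3): cancels prior s3^-1. Stack: [s3^-1 s1^-1]
Gen 5 (s1): cancels prior s1^-1. Stack: [s3^-1]
Gen 6 (s3): cancels prior s3^-1. Stack: []
Reduced word: (empty)

Answer: yes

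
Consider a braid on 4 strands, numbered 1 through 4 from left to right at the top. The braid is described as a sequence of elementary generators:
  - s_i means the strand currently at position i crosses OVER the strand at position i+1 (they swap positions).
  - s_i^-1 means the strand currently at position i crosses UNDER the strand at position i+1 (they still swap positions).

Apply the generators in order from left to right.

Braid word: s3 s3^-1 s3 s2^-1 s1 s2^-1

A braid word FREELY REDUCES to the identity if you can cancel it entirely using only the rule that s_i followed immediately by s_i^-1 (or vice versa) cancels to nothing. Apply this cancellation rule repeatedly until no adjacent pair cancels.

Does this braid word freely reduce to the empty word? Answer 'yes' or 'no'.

Gen 1 (s3): push. Stack: [s3]
Gen 2 (s3^-1): cancels prior s3. Stack: []
Gen 3 (s3): push. Stack: [s3]
Gen 4 (s2^-1): push. Stack: [s3 s2^-1]
Gen 5 (s1): push. Stack: [s3 s2^-1 s1]
Gen 6 (s2^-1): push. Stack: [s3 s2^-1 s1 s2^-1]
Reduced word: s3 s2^-1 s1 s2^-1

Answer: no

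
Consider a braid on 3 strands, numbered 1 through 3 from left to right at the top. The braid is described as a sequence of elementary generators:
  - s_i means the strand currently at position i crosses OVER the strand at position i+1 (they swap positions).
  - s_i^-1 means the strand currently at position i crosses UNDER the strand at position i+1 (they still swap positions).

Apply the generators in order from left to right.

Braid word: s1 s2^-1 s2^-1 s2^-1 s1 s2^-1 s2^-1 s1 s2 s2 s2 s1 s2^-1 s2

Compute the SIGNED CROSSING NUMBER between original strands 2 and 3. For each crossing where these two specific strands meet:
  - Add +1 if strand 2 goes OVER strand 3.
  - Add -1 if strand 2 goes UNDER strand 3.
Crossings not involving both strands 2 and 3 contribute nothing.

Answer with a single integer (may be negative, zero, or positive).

Gen 1: crossing 1x2. Both 2&3? no. Sum: 0
Gen 2: crossing 1x3. Both 2&3? no. Sum: 0
Gen 3: crossing 3x1. Both 2&3? no. Sum: 0
Gen 4: crossing 1x3. Both 2&3? no. Sum: 0
Gen 5: 2 over 3. Both 2&3? yes. Contrib: +1. Sum: 1
Gen 6: crossing 2x1. Both 2&3? no. Sum: 1
Gen 7: crossing 1x2. Both 2&3? no. Sum: 1
Gen 8: 3 over 2. Both 2&3? yes. Contrib: -1. Sum: 0
Gen 9: crossing 3x1. Both 2&3? no. Sum: 0
Gen 10: crossing 1x3. Both 2&3? no. Sum: 0
Gen 11: crossing 3x1. Both 2&3? no. Sum: 0
Gen 12: crossing 2x1. Both 2&3? no. Sum: 0
Gen 13: 2 under 3. Both 2&3? yes. Contrib: -1. Sum: -1
Gen 14: 3 over 2. Both 2&3? yes. Contrib: -1. Sum: -2

Answer: -2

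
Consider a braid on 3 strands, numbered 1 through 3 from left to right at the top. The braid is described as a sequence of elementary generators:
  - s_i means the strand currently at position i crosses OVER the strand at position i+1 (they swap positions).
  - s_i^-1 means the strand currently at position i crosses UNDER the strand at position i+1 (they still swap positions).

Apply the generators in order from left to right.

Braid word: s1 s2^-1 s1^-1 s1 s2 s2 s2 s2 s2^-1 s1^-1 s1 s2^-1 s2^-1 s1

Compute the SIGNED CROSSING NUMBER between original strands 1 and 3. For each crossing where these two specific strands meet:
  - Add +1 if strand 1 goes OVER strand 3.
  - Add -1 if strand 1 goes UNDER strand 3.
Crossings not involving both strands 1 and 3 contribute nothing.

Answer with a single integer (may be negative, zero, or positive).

Gen 1: crossing 1x2. Both 1&3? no. Sum: 0
Gen 2: 1 under 3. Both 1&3? yes. Contrib: -1. Sum: -1
Gen 3: crossing 2x3. Both 1&3? no. Sum: -1
Gen 4: crossing 3x2. Both 1&3? no. Sum: -1
Gen 5: 3 over 1. Both 1&3? yes. Contrib: -1. Sum: -2
Gen 6: 1 over 3. Both 1&3? yes. Contrib: +1. Sum: -1
Gen 7: 3 over 1. Both 1&3? yes. Contrib: -1. Sum: -2
Gen 8: 1 over 3. Both 1&3? yes. Contrib: +1. Sum: -1
Gen 9: 3 under 1. Both 1&3? yes. Contrib: +1. Sum: 0
Gen 10: crossing 2x1. Both 1&3? no. Sum: 0
Gen 11: crossing 1x2. Both 1&3? no. Sum: 0
Gen 12: 1 under 3. Both 1&3? yes. Contrib: -1. Sum: -1
Gen 13: 3 under 1. Both 1&3? yes. Contrib: +1. Sum: 0
Gen 14: crossing 2x1. Both 1&3? no. Sum: 0

Answer: 0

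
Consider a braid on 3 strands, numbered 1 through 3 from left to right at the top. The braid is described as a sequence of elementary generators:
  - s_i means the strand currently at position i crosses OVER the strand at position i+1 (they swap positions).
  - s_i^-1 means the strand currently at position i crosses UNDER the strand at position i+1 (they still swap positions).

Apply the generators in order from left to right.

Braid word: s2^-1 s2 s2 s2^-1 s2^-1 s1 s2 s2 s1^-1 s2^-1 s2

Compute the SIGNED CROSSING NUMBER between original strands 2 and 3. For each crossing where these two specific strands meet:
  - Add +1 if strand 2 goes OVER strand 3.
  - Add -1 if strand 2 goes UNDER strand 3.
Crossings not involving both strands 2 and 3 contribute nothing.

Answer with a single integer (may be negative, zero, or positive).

Gen 1: 2 under 3. Both 2&3? yes. Contrib: -1. Sum: -1
Gen 2: 3 over 2. Both 2&3? yes. Contrib: -1. Sum: -2
Gen 3: 2 over 3. Both 2&3? yes. Contrib: +1. Sum: -1
Gen 4: 3 under 2. Both 2&3? yes. Contrib: +1. Sum: 0
Gen 5: 2 under 3. Both 2&3? yes. Contrib: -1. Sum: -1
Gen 6: crossing 1x3. Both 2&3? no. Sum: -1
Gen 7: crossing 1x2. Both 2&3? no. Sum: -1
Gen 8: crossing 2x1. Both 2&3? no. Sum: -1
Gen 9: crossing 3x1. Both 2&3? no. Sum: -1
Gen 10: 3 under 2. Both 2&3? yes. Contrib: +1. Sum: 0
Gen 11: 2 over 3. Both 2&3? yes. Contrib: +1. Sum: 1

Answer: 1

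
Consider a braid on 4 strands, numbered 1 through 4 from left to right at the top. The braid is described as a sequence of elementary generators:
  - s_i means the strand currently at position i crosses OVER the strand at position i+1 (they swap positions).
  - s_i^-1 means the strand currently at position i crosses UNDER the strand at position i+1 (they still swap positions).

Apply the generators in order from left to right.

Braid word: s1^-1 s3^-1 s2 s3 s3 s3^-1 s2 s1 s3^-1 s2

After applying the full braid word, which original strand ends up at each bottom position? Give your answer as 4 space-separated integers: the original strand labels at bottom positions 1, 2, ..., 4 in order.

Gen 1 (s1^-1): strand 1 crosses under strand 2. Perm now: [2 1 3 4]
Gen 2 (s3^-1): strand 3 crosses under strand 4. Perm now: [2 1 4 3]
Gen 3 (s2): strand 1 crosses over strand 4. Perm now: [2 4 1 3]
Gen 4 (s3): strand 1 crosses over strand 3. Perm now: [2 4 3 1]
Gen 5 (s3): strand 3 crosses over strand 1. Perm now: [2 4 1 3]
Gen 6 (s3^-1): strand 1 crosses under strand 3. Perm now: [2 4 3 1]
Gen 7 (s2): strand 4 crosses over strand 3. Perm now: [2 3 4 1]
Gen 8 (s1): strand 2 crosses over strand 3. Perm now: [3 2 4 1]
Gen 9 (s3^-1): strand 4 crosses under strand 1. Perm now: [3 2 1 4]
Gen 10 (s2): strand 2 crosses over strand 1. Perm now: [3 1 2 4]

Answer: 3 1 2 4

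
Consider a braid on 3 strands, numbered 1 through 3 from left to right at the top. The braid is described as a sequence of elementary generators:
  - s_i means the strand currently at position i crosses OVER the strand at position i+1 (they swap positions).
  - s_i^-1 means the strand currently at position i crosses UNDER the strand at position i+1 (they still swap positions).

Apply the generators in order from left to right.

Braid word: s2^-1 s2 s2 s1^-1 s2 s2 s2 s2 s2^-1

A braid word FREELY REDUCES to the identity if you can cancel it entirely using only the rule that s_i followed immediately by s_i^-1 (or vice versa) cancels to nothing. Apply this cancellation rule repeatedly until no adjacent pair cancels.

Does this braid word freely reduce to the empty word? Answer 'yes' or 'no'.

Gen 1 (s2^-1): push. Stack: [s2^-1]
Gen 2 (s2): cancels prior s2^-1. Stack: []
Gen 3 (s2): push. Stack: [s2]
Gen 4 (s1^-1): push. Stack: [s2 s1^-1]
Gen 5 (s2): push. Stack: [s2 s1^-1 s2]
Gen 6 (s2): push. Stack: [s2 s1^-1 s2 s2]
Gen 7 (s2): push. Stack: [s2 s1^-1 s2 s2 s2]
Gen 8 (s2): push. Stack: [s2 s1^-1 s2 s2 s2 s2]
Gen 9 (s2^-1): cancels prior s2. Stack: [s2 s1^-1 s2 s2 s2]
Reduced word: s2 s1^-1 s2 s2 s2

Answer: no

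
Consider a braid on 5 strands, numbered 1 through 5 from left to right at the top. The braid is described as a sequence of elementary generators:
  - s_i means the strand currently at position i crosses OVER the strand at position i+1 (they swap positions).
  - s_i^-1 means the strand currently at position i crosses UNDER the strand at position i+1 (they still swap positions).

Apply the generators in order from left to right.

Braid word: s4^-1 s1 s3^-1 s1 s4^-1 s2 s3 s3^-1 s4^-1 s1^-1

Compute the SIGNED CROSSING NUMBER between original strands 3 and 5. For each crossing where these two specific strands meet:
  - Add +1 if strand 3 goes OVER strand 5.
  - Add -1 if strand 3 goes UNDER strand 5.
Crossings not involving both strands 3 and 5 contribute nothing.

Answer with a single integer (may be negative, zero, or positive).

Answer: -1

Derivation:
Gen 1: crossing 4x5. Both 3&5? no. Sum: 0
Gen 2: crossing 1x2. Both 3&5? no. Sum: 0
Gen 3: 3 under 5. Both 3&5? yes. Contrib: -1. Sum: -1
Gen 4: crossing 2x1. Both 3&5? no. Sum: -1
Gen 5: crossing 3x4. Both 3&5? no. Sum: -1
Gen 6: crossing 2x5. Both 3&5? no. Sum: -1
Gen 7: crossing 2x4. Both 3&5? no. Sum: -1
Gen 8: crossing 4x2. Both 3&5? no. Sum: -1
Gen 9: crossing 4x3. Both 3&5? no. Sum: -1
Gen 10: crossing 1x5. Both 3&5? no. Sum: -1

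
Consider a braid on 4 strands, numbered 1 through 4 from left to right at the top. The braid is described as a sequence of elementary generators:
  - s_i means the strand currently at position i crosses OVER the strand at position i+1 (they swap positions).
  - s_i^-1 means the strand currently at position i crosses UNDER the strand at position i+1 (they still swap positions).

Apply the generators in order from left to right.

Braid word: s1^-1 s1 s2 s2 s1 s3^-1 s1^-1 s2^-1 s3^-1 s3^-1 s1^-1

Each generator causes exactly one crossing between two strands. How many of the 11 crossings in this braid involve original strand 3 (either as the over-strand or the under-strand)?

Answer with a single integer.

Answer: 5

Derivation:
Gen 1: crossing 1x2. Involves strand 3? no. Count so far: 0
Gen 2: crossing 2x1. Involves strand 3? no. Count so far: 0
Gen 3: crossing 2x3. Involves strand 3? yes. Count so far: 1
Gen 4: crossing 3x2. Involves strand 3? yes. Count so far: 2
Gen 5: crossing 1x2. Involves strand 3? no. Count so far: 2
Gen 6: crossing 3x4. Involves strand 3? yes. Count so far: 3
Gen 7: crossing 2x1. Involves strand 3? no. Count so far: 3
Gen 8: crossing 2x4. Involves strand 3? no. Count so far: 3
Gen 9: crossing 2x3. Involves strand 3? yes. Count so far: 4
Gen 10: crossing 3x2. Involves strand 3? yes. Count so far: 5
Gen 11: crossing 1x4. Involves strand 3? no. Count so far: 5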